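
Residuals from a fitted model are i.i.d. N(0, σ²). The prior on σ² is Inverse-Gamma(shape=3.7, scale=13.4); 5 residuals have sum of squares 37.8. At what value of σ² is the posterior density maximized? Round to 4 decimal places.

4.4861

Posterior: Inverse-Gamma(shape = 3.7+5/2 = 6.2, scale = 13.4+37.8/2 = 32.3).
Mode = β/(α+1) = 32.3/7.2 = 4.4861.
Mean = β/(α−1) = 32.3/5.2 = 6.2115.
This is the posterior mode — the MAP estimate.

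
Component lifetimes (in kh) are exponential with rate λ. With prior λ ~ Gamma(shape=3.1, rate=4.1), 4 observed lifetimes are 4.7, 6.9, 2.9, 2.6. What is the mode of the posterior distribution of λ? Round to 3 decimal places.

0.288

Σ times = 17.1. Posterior: Gamma(shape = 3.1+4 = 7.1, rate = 4.1+17.1 = 21.2).
Mode = (α−1)/β = 6.1/21.2 = 0.288.
Mean = α/β = 7.1/21.2 = 0.335.
This is the posterior mode — the MAP estimate.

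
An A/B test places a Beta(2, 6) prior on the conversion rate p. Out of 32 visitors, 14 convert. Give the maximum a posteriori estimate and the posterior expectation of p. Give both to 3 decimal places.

Posterior: Beta(2+14, 6+18) = Beta(16, 24).
Mode = (16−1)/(16+24−2) = 15/38 = 0.395.
Mean = 16/(16+24) = 16/40 = 0.400.

MAP = 0.395, posterior mean = 0.400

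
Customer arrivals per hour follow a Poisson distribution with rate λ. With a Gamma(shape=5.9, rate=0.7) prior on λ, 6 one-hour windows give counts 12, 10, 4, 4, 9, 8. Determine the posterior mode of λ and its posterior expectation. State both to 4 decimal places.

Σ counts = 47. Posterior: Gamma(shape = 5.9+47 = 52.9, rate = 0.7+6 = 6.7).
Mode = (α−1)/β = 51.9/6.7 = 7.7463.
Mean = α/β = 52.9/6.7 = 7.8955.
Right-skewed posterior ⇒ mode < mean.

λ_MAP = 7.7463, E[λ|data] = 7.8955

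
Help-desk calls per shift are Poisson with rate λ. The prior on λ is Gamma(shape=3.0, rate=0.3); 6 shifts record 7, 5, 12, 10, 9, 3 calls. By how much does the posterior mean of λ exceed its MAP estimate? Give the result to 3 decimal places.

Σ counts = 46. Posterior: Gamma(shape = 3.0+46 = 49.0, rate = 0.3+6 = 6.3).
Mode = (α−1)/β = 48.0/6.3 = 7.619.
Mean = α/β = 49.0/6.3 = 7.778.
Difference = 7.778 − 7.619 = 0.159.

0.159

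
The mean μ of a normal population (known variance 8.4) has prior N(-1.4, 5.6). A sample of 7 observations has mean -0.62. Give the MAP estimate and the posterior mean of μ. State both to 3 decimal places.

Posterior for μ is Normal. Precision-weighted mean: (1/5.6·-1.4 + 7/8.4·-0.62) / (1/5.6 + 7/8.4) = -0.758.
A Normal posterior is symmetric, so mode = mean.

μ_MAP = -0.758, E[μ|data] = -0.758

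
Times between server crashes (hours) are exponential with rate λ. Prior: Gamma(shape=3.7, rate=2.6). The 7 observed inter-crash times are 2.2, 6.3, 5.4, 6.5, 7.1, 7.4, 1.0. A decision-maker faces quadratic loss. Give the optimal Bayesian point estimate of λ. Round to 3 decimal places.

0.278

Σ times = 35.9. Posterior: Gamma(shape = 3.7+7 = 10.7, rate = 2.6+35.9 = 38.5).
Mode = (α−1)/β = 9.7/38.5 = 0.252.
Mean = α/β = 10.7/38.5 = 0.278.
Quadratic loss ⇒ the optimal estimator is the posterior mean.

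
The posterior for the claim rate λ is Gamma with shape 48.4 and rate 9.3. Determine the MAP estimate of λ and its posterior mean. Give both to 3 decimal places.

MAP = 5.097; posterior mean = 5.204

Mode = (α−1)/β = 47.4/9.3 = 5.097.
Mean = α/β = 48.4/9.3 = 5.204.
The posterior is right-skewed, so the mean exceeds the mode.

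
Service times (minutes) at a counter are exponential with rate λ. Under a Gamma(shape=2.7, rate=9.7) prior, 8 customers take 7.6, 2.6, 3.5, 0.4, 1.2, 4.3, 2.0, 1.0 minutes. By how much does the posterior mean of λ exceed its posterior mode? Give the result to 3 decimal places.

0.031

Σ times = 22.6. Posterior: Gamma(shape = 2.7+8 = 10.7, rate = 9.7+22.6 = 32.3).
Mode = (α−1)/β = 9.7/32.3 = 0.300.
Mean = α/β = 10.7/32.3 = 0.331.
Difference = 0.331 − 0.300 = 0.031.
The mean is pulled above the mode by the posterior's right skew.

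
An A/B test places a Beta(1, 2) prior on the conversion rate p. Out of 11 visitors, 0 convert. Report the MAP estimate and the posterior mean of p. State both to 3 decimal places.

Posterior: Beta(1+0, 2+11) = Beta(1, 13).
Since α = 1 ≤ 1 and β > 1, the Beta density is monotone decreasing on [0,1]; the mode is at 0.
Mean = 1/(1+13) = 0.071.

MAP estimate = 0.000, posterior mean = 0.071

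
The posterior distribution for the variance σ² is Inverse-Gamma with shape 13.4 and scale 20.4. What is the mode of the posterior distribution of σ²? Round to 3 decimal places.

Mode = β/(α+1) = 20.4/14.4 = 1.417.
Mean = β/(α−1) = 20.4/12.4 = 1.645.
This is the posterior mode — the MAP estimate.

1.417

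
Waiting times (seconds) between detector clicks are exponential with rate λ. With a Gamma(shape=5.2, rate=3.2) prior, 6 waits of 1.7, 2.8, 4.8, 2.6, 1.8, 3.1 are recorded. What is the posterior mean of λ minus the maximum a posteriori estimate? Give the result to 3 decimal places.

Σ times = 16.8. Posterior: Gamma(shape = 5.2+6 = 11.2, rate = 3.2+16.8 = 20.0).
Mode = (α−1)/β = 10.2/20.0 = 0.510.
Mean = α/β = 11.2/20.0 = 0.560.
Difference = 0.560 − 0.510 = 0.050.

0.050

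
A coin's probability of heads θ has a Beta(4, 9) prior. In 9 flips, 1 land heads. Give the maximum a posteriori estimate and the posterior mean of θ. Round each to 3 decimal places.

maximum a posteriori estimate = 0.200, posterior mean = 0.227

Posterior: Beta(4+1, 9+8) = Beta(5, 17).
Mode = (5−1)/(5+17−2) = 4/20 = 0.200.
Mean = 5/(5+17) = 5/22 = 0.227.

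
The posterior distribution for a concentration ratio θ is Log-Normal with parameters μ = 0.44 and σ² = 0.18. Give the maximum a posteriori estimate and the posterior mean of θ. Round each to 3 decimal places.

θ_MAP = 1.297, E[θ|data] = 1.699

Mode = exp(μ − σ²) = exp(0.26) = 1.297.
Mean = exp(μ + σ²/2) = exp(0.530) = 1.699.
The mean is pulled above the mode by the posterior's right skew.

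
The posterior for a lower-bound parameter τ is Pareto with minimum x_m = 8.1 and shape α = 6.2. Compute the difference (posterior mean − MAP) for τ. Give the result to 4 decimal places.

The Pareto density is strictly decreasing on [x_m, ∞), so the mode is x_m = 8.1000.
Mean = α·x_m/(α−1) = 6.2·8.1/5.2 = 9.6577.
Difference = 9.6577 − 8.1000 = 1.5577.
The mean is pulled above the mode by the posterior's right skew.

1.5577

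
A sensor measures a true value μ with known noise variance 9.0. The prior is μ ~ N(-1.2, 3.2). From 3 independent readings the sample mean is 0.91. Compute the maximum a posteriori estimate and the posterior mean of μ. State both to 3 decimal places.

MAP = -0.111; posterior mean = -0.111

Posterior for μ is Normal. Precision-weighted mean: (1/3.2·-1.2 + 3/9.0·0.91) / (1/3.2 + 3/9.0) = -0.111.
A Normal posterior is symmetric, so mode = mean.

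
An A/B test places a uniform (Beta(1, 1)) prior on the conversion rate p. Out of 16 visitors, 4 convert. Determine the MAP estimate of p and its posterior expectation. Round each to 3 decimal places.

Posterior: Beta(1+4, 1+12) = Beta(5, 13).
Mode = (5−1)/(5+13−2) = 4/16 = 0.250.
With a flat prior the MAP equals the MLE, 4/16.
Mean = 5/(5+13) = 5/18 = 0.278.

MAP estimate = 0.250, posterior expectation = 0.278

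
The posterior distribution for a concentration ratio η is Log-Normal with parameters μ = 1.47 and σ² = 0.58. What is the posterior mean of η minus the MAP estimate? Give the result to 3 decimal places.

3.377

Mode = exp(μ − σ²) = exp(0.89) = 2.435.
Mean = exp(μ + σ²/2) = exp(1.760) = 5.812.
Difference = 5.812 − 2.435 = 3.377.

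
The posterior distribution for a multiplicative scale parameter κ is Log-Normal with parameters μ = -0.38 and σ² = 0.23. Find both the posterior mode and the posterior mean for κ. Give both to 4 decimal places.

MAP: 0.5434. Posterior mean: 0.7672.

Mode = exp(μ − σ²) = exp(-0.61) = 0.5434.
Mean = exp(μ + σ²/2) = exp(-0.265) = 0.7672.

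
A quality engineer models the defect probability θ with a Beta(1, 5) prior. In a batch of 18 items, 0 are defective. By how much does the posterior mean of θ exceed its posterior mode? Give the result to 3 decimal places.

Posterior: Beta(1+0, 5+18) = Beta(1, 23).
Since α = 1 ≤ 1 and β > 1, the Beta density is monotone decreasing on [0,1]; the mode is at 0.
Mean = 1/(1+23) = 0.042.
Difference = 0.042 − 0.000 = 0.042.
Mean > mode: the posterior has a right tail.

0.042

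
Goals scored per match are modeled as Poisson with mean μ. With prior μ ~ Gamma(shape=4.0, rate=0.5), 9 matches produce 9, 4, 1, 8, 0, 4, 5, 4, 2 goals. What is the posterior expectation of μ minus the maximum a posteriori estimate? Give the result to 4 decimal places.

Σ counts = 37. Posterior: Gamma(shape = 4.0+37 = 41.0, rate = 0.5+9 = 9.5).
Mode = (α−1)/β = 40.0/9.5 = 4.2105.
Mean = α/β = 41.0/9.5 = 4.3158.
Difference = 4.3158 − 4.2105 = 0.1053.

0.1053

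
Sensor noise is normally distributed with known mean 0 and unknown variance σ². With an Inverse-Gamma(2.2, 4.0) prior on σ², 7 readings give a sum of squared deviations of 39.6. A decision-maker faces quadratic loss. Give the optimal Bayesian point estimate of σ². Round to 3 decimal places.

Posterior: Inverse-Gamma(shape = 2.2+7/2 = 5.7, scale = 4.0+39.6/2 = 23.8).
Mode = β/(α+1) = 23.8/6.7 = 3.552.
Mean = β/(α−1) = 23.8/4.7 = 5.064.
Quadratic loss ⇒ the optimal estimator is the posterior mean.

5.064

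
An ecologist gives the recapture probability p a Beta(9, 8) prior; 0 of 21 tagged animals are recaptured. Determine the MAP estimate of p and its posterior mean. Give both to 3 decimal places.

p_MAP = 0.222, E[p|data] = 0.237

Posterior: Beta(9+0, 8+21) = Beta(9, 29).
Mode = (9−1)/(9+29−2) = 8/36 = 0.222.
Mean = 9/(9+29) = 9/38 = 0.237.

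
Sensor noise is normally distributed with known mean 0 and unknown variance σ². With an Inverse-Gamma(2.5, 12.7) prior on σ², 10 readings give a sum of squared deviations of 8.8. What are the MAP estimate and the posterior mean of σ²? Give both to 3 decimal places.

Posterior: Inverse-Gamma(shape = 2.5+10/2 = 7.5, scale = 12.7+8.8/2 = 17.1).
Mode = β/(α+1) = 17.1/8.5 = 2.012.
Mean = β/(α−1) = 17.1/6.5 = 2.631.
The posterior is right-skewed, so the mean exceeds the mode.

MAP estimate = 2.012, posterior mean = 2.631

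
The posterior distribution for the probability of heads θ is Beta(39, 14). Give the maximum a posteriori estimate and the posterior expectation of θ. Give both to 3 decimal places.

θ_MAP = 0.745, E[θ|data] = 0.736

Mode = (39−1)/(39+14−2) = 38/51 = 0.745.
Mean = 39/(39+14) = 39/53 = 0.736.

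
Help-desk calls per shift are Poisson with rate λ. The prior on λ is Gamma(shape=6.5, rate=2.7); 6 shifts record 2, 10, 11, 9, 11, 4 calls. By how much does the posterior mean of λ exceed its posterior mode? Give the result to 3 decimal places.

Σ counts = 47. Posterior: Gamma(shape = 6.5+47 = 53.5, rate = 2.7+6 = 8.7).
Mode = (α−1)/β = 52.5/8.7 = 6.034.
Mean = α/β = 53.5/8.7 = 6.149.
Difference = 6.149 − 6.034 = 0.115.

0.115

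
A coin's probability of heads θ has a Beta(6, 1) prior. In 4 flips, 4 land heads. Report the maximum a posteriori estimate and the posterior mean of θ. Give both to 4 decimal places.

Posterior: Beta(6+4, 1+0) = Beta(10, 1).
Since β = 1 ≤ 1 and α > 1, the Beta density is monotone increasing on [0,1]; the mode is at 1.
Mean = 10/(10+1) = 0.9091.

MAP = 1.0000; posterior mean = 0.9091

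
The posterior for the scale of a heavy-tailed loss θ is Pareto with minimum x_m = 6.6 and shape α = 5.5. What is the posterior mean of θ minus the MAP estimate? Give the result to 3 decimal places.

The Pareto density is strictly decreasing on [x_m, ∞), so the mode is x_m = 6.600.
Mean = α·x_m/(α−1) = 5.5·6.6/4.5 = 8.067.
Difference = 8.067 − 6.600 = 1.467.

1.467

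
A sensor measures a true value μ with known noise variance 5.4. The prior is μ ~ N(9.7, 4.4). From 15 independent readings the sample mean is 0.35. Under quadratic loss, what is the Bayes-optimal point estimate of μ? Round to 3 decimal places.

1.057

Posterior for μ is Normal. Precision-weighted mean: (1/4.4·9.7 + 15/5.4·0.35) / (1/4.4 + 15/5.4) = 1.057.
A Normal posterior is symmetric, so mode = mean.
Quadratic loss ⇒ the optimal estimator is the posterior mean.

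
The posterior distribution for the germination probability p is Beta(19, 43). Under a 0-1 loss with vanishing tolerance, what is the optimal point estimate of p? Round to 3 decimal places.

Mode = (19−1)/(19+43−2) = 18/60 = 0.300.
Mean = 19/(19+43) = 19/62 = 0.306.
This is the posterior mode — the MAP estimate.

0.300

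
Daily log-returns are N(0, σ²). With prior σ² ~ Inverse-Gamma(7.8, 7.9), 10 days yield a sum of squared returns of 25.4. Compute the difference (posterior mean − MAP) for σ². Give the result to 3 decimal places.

Posterior: Inverse-Gamma(shape = 7.8+10/2 = 12.8, scale = 7.9+25.4/2 = 20.6).
Mode = β/(α+1) = 20.6/13.8 = 1.493.
Mean = β/(α−1) = 20.6/11.8 = 1.746.
Difference = 1.746 − 1.493 = 0.253.

0.253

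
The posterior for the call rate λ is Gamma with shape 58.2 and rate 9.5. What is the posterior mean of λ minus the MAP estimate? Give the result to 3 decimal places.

Mode = (α−1)/β = 57.2/9.5 = 6.021.
Mean = α/β = 58.2/9.5 = 6.126.
Difference = 6.126 − 6.021 = 0.105.

0.105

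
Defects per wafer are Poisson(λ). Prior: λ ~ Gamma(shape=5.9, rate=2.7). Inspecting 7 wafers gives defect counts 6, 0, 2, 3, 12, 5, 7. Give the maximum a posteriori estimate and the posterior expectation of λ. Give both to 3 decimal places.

maximum a posteriori estimate = 4.113, posterior expectation = 4.216

Σ counts = 35. Posterior: Gamma(shape = 5.9+35 = 40.9, rate = 2.7+7 = 9.7).
Mode = (α−1)/β = 39.9/9.7 = 4.113.
Mean = α/β = 40.9/9.7 = 4.216.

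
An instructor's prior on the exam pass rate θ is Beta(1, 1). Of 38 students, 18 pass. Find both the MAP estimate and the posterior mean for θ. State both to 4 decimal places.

Posterior: Beta(1+18, 1+20) = Beta(19, 21).
Mode = (19−1)/(19+21−2) = 18/38 = 0.4737.
With a flat prior the MAP equals the MLE, 18/38.
Mean = 19/(19+21) = 19/40 = 0.4750.

MAP = 0.4737; posterior mean = 0.4750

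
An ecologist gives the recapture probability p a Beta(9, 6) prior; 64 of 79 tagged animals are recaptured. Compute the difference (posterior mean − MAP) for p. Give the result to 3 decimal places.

-0.006

Posterior: Beta(9+64, 6+15) = Beta(73, 21).
Mode = (73−1)/(73+21−2) = 72/92 = 0.783.
Mean = 73/(73+21) = 73/94 = 0.777.
Difference = 0.777 − 0.783 = -0.006.
Left-skewed posterior ⇒ mean < mode.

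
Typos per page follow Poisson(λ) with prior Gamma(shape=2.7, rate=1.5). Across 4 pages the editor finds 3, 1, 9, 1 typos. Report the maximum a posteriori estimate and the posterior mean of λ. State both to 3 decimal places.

λ_MAP = 2.855, E[λ|data] = 3.036

Σ counts = 14. Posterior: Gamma(shape = 2.7+14 = 16.7, rate = 1.5+4 = 5.5).
Mode = (α−1)/β = 15.7/5.5 = 2.855.
Mean = α/β = 16.7/5.5 = 3.036.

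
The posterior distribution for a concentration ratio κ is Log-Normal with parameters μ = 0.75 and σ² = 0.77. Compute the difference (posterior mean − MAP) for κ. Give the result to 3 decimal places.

Mode = exp(μ − σ²) = exp(-0.02) = 0.980.
Mean = exp(μ + σ²/2) = exp(1.135) = 3.111.
Difference = 3.111 − 0.980 = 2.131.

2.131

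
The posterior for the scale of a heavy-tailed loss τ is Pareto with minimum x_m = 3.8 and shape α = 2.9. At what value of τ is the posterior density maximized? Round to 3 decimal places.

The Pareto density is strictly decreasing on [x_m, ∞), so the mode is x_m = 3.800.
Mean = α·x_m/(α−1) = 2.9·3.8/1.9 = 5.800.
This is the posterior mode — the MAP estimate.

3.800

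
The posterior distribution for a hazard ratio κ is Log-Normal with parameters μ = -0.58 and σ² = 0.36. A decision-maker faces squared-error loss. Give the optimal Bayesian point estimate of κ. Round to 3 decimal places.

0.670

Mode = exp(μ − σ²) = exp(-0.94) = 0.391.
Mean = exp(μ + σ²/2) = exp(-0.400) = 0.670.
Squared-error loss ⇒ the optimal estimator is the posterior mean.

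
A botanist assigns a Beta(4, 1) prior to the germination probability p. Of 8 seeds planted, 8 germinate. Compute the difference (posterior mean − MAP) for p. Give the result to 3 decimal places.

-0.077

Posterior: Beta(4+8, 1+0) = Beta(12, 1).
Since β = 1 ≤ 1 and α > 1, the Beta density is monotone increasing on [0,1]; the mode is at 1.
Mean = 12/(12+1) = 0.923.
Difference = 0.923 − 1.000 = -0.077.
Mode > mean: the posterior has a left tail.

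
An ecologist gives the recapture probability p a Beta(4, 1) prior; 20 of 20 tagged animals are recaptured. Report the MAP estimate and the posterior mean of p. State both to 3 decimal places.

Posterior: Beta(4+20, 1+0) = Beta(24, 1).
Since β = 1 ≤ 1 and α > 1, the Beta density is monotone increasing on [0,1]; the mode is at 1.
Mean = 24/(24+1) = 0.960.

MAP = 1.000, posterior mean = 0.960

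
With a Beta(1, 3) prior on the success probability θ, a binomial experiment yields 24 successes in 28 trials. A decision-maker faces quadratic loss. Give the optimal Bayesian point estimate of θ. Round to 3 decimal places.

0.781

Posterior: Beta(1+24, 3+4) = Beta(25, 7).
Mode = (25−1)/(25+7−2) = 24/30 = 0.800.
Mean = 25/(25+7) = 25/32 = 0.781.
Quadratic loss ⇒ the optimal estimator is the posterior mean.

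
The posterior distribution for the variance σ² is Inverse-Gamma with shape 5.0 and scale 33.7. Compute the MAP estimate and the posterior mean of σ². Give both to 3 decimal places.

Mode = β/(α+1) = 33.7/6.0 = 5.617.
Mean = β/(α−1) = 33.7/4.0 = 8.425.

σ²_MAP = 5.617, E[σ²|data] = 8.425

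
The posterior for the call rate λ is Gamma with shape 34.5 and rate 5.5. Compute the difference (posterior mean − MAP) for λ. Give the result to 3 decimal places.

0.182

Mode = (α−1)/β = 33.5/5.5 = 6.091.
Mean = α/β = 34.5/5.5 = 6.273.
Difference = 6.273 − 6.091 = 0.182.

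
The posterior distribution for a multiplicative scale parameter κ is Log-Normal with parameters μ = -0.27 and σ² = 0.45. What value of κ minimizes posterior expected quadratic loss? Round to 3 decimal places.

Mode = exp(μ − σ²) = exp(-0.72) = 0.487.
Mean = exp(μ + σ²/2) = exp(-0.045) = 0.956.
Quadratic loss ⇒ the optimal estimator is the posterior mean.

0.956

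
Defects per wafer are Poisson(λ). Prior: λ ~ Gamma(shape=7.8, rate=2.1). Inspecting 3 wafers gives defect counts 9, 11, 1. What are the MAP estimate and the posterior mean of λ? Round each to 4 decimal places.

Σ counts = 21. Posterior: Gamma(shape = 7.8+21 = 28.8, rate = 2.1+3 = 5.1).
Mode = (α−1)/β = 27.8/5.1 = 5.4510.
Mean = α/β = 28.8/5.1 = 5.6471.

MAP = 5.4510, posterior mean = 5.6471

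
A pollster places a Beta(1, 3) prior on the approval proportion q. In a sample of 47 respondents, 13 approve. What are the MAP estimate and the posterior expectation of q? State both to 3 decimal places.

MAP estimate = 0.265, posterior expectation = 0.275

Posterior: Beta(1+13, 3+34) = Beta(14, 37).
Mode = (14−1)/(14+37−2) = 13/49 = 0.265.
Mean = 14/(14+37) = 14/51 = 0.275.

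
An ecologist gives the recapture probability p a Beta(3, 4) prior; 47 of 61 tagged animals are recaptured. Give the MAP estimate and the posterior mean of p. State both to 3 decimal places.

Posterior: Beta(3+47, 4+14) = Beta(50, 18).
Mode = (50−1)/(50+18−2) = 49/66 = 0.742.
Mean = 50/(50+18) = 50/68 = 0.735.

p_MAP = 0.742, E[p|data] = 0.735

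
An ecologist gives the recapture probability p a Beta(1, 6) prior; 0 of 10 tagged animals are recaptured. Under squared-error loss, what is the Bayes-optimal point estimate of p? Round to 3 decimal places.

0.059

Posterior: Beta(1+0, 6+10) = Beta(1, 16).
Since α = 1 ≤ 1 and β > 1, the Beta density is monotone decreasing on [0,1]; the mode is at 0.
Mean = 1/(1+16) = 0.059.
Squared-error loss ⇒ the optimal estimator is the posterior mean.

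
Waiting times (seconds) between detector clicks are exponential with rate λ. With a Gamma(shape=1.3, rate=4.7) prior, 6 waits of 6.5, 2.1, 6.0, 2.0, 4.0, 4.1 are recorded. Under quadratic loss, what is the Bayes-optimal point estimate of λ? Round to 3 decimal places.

Σ times = 24.7. Posterior: Gamma(shape = 1.3+6 = 7.3, rate = 4.7+24.7 = 29.4).
Mode = (α−1)/β = 6.3/29.4 = 0.214.
Mean = α/β = 7.3/29.4 = 0.248.
Quadratic loss ⇒ the optimal estimator is the posterior mean.

0.248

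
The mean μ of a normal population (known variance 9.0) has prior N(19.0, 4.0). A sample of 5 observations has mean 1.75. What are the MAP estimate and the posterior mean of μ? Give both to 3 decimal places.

Posterior for μ is Normal. Precision-weighted mean: (1/4.0·19.0 + 5/9.0·1.75) / (1/4.0 + 5/9.0) = 7.103.
A Normal posterior is symmetric, so mode = mean.

MAP = 7.103, posterior mean = 7.103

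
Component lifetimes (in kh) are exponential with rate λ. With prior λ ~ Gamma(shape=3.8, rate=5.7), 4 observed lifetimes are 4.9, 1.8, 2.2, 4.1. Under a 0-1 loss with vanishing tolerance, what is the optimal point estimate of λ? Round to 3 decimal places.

0.364

Σ times = 13.0. Posterior: Gamma(shape = 3.8+4 = 7.8, rate = 5.7+13.0 = 18.7).
Mode = (α−1)/β = 6.8/18.7 = 0.364.
Mean = α/β = 7.8/18.7 = 0.417.
This is the posterior mode — the MAP estimate.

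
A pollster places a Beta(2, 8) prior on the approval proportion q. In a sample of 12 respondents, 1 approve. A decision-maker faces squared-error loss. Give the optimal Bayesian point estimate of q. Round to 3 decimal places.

Posterior: Beta(2+1, 8+11) = Beta(3, 19).
Mode = (3−1)/(3+19−2) = 2/20 = 0.100.
Mean = 3/(3+19) = 3/22 = 0.136.
Squared-error loss ⇒ the optimal estimator is the posterior mean.

0.136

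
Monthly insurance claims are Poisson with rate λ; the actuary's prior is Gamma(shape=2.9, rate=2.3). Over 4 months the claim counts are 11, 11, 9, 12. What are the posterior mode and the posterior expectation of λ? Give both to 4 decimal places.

MAP: 7.1270. Posterior mean: 7.2857.

Σ counts = 43. Posterior: Gamma(shape = 2.9+43 = 45.9, rate = 2.3+4 = 6.3).
Mode = (α−1)/β = 44.9/6.3 = 7.1270.
Mean = α/β = 45.9/6.3 = 7.2857.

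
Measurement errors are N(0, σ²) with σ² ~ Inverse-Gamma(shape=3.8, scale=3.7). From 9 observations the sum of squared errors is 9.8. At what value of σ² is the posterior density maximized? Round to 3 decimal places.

Posterior: Inverse-Gamma(shape = 3.8+9/2 = 8.3, scale = 3.7+9.8/2 = 8.6).
Mode = β/(α+1) = 8.6/9.3 = 0.925.
Mean = β/(α−1) = 8.6/7.3 = 1.178.
This is the posterior mode — the MAP estimate.

0.925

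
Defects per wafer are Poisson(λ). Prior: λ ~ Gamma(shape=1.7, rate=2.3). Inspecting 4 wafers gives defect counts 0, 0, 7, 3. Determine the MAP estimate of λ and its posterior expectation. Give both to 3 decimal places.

MAP = 1.698, posterior mean = 1.857

Σ counts = 10. Posterior: Gamma(shape = 1.7+10 = 11.7, rate = 2.3+4 = 6.3).
Mode = (α−1)/β = 10.7/6.3 = 1.698.
Mean = α/β = 11.7/6.3 = 1.857.
The posterior is right-skewed, so the mean exceeds the mode.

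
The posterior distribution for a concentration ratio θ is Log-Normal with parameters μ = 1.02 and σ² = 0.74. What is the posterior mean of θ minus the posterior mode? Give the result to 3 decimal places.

2.692

Mode = exp(μ − σ²) = exp(0.28) = 1.323.
Mean = exp(μ + σ²/2) = exp(1.390) = 4.015.
Difference = 4.015 − 1.323 = 2.692.
Mean > mode: the posterior has a right tail.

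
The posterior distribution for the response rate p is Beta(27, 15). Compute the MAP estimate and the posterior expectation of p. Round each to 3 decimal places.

p_MAP = 0.650, E[p|data] = 0.643

Mode = (27−1)/(27+15−2) = 26/40 = 0.650.
Mean = 27/(27+15) = 27/42 = 0.643.
The posterior is left-skewed, so the mode exceeds the mean.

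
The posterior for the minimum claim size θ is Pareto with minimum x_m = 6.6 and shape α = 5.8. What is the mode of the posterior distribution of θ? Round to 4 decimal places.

6.6000

The Pareto density is strictly decreasing on [x_m, ∞), so the mode is x_m = 6.6000.
Mean = α·x_m/(α−1) = 5.8·6.6/4.8 = 7.9750.
This is the posterior mode — the MAP estimate.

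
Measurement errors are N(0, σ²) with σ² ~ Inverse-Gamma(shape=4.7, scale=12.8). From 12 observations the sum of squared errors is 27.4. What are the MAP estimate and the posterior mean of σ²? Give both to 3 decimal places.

MAP = 2.265; posterior mean = 2.732

Posterior: Inverse-Gamma(shape = 4.7+12/2 = 10.7, scale = 12.8+27.4/2 = 26.5).
Mode = β/(α+1) = 26.5/11.7 = 2.265.
Mean = β/(α−1) = 26.5/9.7 = 2.732.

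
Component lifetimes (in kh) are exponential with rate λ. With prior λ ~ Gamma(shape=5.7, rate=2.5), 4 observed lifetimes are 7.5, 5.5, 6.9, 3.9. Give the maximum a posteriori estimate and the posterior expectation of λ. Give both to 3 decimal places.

Σ times = 23.8. Posterior: Gamma(shape = 5.7+4 = 9.7, rate = 2.5+23.8 = 26.3).
Mode = (α−1)/β = 8.7/26.3 = 0.331.
Mean = α/β = 9.7/26.3 = 0.369.
The posterior is right-skewed, so the mean exceeds the mode.

MAP: 0.331. Posterior mean: 0.369.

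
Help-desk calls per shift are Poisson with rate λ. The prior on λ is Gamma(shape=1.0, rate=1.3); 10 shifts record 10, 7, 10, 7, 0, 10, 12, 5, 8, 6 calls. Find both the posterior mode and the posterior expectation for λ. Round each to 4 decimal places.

λ_MAP = 6.6372, E[λ|data] = 6.7257

Σ counts = 75. Posterior: Gamma(shape = 1.0+75 = 76.0, rate = 1.3+10 = 11.3).
Mode = (α−1)/β = 75.0/11.3 = 6.6372.
Mean = α/β = 76.0/11.3 = 6.7257.
The posterior is right-skewed, so the mean exceeds the mode.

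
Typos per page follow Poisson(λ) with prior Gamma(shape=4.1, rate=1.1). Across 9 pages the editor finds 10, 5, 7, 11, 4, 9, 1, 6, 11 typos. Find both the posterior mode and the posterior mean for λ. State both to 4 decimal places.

posterior mode = 6.6436, posterior mean = 6.7426

Σ counts = 64. Posterior: Gamma(shape = 4.1+64 = 68.1, rate = 1.1+9 = 10.1).
Mode = (α−1)/β = 67.1/10.1 = 6.6436.
Mean = α/β = 68.1/10.1 = 6.7426.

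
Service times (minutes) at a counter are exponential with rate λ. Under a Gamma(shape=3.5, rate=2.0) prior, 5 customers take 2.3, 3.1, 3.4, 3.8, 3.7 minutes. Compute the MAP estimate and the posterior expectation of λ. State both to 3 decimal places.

Σ times = 16.3. Posterior: Gamma(shape = 3.5+5 = 8.5, rate = 2.0+16.3 = 18.3).
Mode = (α−1)/β = 7.5/18.3 = 0.410.
Mean = α/β = 8.5/18.3 = 0.464.

MAP estimate = 0.410, posterior expectation = 0.464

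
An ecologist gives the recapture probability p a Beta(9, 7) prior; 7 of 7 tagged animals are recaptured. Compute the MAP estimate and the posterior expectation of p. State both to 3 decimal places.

MAP estimate = 0.714, posterior expectation = 0.696

Posterior: Beta(9+7, 7+0) = Beta(16, 7).
Mode = (16−1)/(16+7−2) = 15/21 = 0.714.
Mean = 16/(16+7) = 16/23 = 0.696.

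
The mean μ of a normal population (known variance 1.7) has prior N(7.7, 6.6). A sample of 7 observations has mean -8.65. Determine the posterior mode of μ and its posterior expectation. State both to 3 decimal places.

μ_MAP = -8.070, E[μ|data] = -8.070

Posterior for μ is Normal. Precision-weighted mean: (1/6.6·7.7 + 7/1.7·-8.65) / (1/6.6 + 7/1.7) = -8.070.
A Normal posterior is symmetric, so mode = mean.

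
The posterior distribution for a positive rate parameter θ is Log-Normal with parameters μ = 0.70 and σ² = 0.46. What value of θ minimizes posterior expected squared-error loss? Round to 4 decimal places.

Mode = exp(μ − σ²) = exp(0.24) = 1.2712.
Mean = exp(μ + σ²/2) = exp(0.930) = 2.5345.
Squared-error loss ⇒ the optimal estimator is the posterior mean.

2.5345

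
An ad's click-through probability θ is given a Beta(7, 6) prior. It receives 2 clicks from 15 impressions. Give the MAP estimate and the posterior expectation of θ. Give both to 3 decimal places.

Posterior: Beta(7+2, 6+13) = Beta(9, 19).
Mode = (9−1)/(9+19−2) = 8/26 = 0.308.
Mean = 9/(9+19) = 9/28 = 0.321.

MAP = 0.308, posterior mean = 0.321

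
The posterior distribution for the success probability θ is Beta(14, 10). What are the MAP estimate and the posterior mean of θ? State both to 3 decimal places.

θ_MAP = 0.591, E[θ|data] = 0.583

Mode = (14−1)/(14+10−2) = 13/22 = 0.591.
Mean = 14/(14+10) = 14/24 = 0.583.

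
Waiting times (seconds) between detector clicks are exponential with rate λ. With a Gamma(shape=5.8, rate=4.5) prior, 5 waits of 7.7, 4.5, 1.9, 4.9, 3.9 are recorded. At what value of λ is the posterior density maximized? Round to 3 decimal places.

Σ times = 22.9. Posterior: Gamma(shape = 5.8+5 = 10.8, rate = 4.5+22.9 = 27.4).
Mode = (α−1)/β = 9.8/27.4 = 0.358.
Mean = α/β = 10.8/27.4 = 0.394.
This is the posterior mode — the MAP estimate.

0.358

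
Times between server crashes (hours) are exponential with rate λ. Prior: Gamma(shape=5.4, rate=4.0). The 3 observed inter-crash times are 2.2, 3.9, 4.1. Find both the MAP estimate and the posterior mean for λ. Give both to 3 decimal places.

Σ times = 10.2. Posterior: Gamma(shape = 5.4+3 = 8.4, rate = 4.0+10.2 = 14.2).
Mode = (α−1)/β = 7.4/14.2 = 0.521.
Mean = α/β = 8.4/14.2 = 0.592.
Mean > mode: the posterior has a right tail.

MAP estimate = 0.521, posterior mean = 0.592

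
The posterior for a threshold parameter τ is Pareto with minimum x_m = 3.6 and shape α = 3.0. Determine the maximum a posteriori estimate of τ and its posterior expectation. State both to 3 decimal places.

The Pareto density is strictly decreasing on [x_m, ∞), so the mode is x_m = 3.600.
Mean = α·x_m/(α−1) = 3.0·3.6/2.0 = 5.400.
The mean is pulled above the mode by the posterior's right skew.

MAP: 3.600. Posterior mean: 5.400.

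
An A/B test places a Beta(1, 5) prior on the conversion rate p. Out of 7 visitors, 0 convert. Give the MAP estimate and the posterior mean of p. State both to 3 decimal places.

Posterior: Beta(1+0, 5+7) = Beta(1, 12).
Since α = 1 ≤ 1 and β > 1, the Beta density is monotone decreasing on [0,1]; the mode is at 0.
Mean = 1/(1+12) = 0.077.
Mean > mode: the posterior has a right tail.

MAP: 0.000. Posterior mean: 0.077.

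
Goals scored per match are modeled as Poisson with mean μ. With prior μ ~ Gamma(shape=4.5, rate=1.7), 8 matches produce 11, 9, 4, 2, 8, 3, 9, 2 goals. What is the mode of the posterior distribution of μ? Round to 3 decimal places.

Σ counts = 48. Posterior: Gamma(shape = 4.5+48 = 52.5, rate = 1.7+8 = 9.7).
Mode = (α−1)/β = 51.5/9.7 = 5.309.
Mean = α/β = 52.5/9.7 = 5.412.
This is the posterior mode — the MAP estimate.

5.309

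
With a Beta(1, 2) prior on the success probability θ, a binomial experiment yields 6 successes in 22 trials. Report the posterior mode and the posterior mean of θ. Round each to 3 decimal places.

posterior mode = 0.261, posterior mean = 0.280

Posterior: Beta(1+6, 2+16) = Beta(7, 18).
Mode = (7−1)/(7+18−2) = 6/23 = 0.261.
Mean = 7/(7+18) = 7/25 = 0.280.
Right-skewed posterior ⇒ mode < mean.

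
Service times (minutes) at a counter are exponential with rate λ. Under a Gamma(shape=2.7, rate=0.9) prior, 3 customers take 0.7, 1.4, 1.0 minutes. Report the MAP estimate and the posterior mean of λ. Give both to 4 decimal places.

MAP estimate = 1.1750, posterior mean = 1.4250

Σ times = 3.1. Posterior: Gamma(shape = 2.7+3 = 5.7, rate = 0.9+3.1 = 4.0).
Mode = (α−1)/β = 4.7/4.0 = 1.1750.
Mean = α/β = 5.7/4.0 = 1.4250.
The mean is pulled above the mode by the posterior's right skew.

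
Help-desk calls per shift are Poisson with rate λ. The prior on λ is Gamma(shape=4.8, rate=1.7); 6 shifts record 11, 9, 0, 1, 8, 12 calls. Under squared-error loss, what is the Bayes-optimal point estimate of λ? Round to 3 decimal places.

5.948

Σ counts = 41. Posterior: Gamma(shape = 4.8+41 = 45.8, rate = 1.7+6 = 7.7).
Mode = (α−1)/β = 44.8/7.7 = 5.818.
Mean = α/β = 45.8/7.7 = 5.948.
Squared-error loss ⇒ the optimal estimator is the posterior mean.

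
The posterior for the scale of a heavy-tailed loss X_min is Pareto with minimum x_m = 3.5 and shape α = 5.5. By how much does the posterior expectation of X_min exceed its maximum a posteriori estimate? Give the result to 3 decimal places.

The Pareto density is strictly decreasing on [x_m, ∞), so the mode is x_m = 3.500.
Mean = α·x_m/(α−1) = 5.5·3.5/4.5 = 4.278.
Difference = 4.278 − 3.500 = 0.778.
The posterior is right-skewed, so the mean exceeds the mode.

0.778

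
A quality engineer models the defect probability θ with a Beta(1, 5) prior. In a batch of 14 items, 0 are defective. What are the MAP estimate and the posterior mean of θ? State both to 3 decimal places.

MAP = 0.000; posterior mean = 0.050

Posterior: Beta(1+0, 5+14) = Beta(1, 19).
Since α = 1 ≤ 1 and β > 1, the Beta density is monotone decreasing on [0,1]; the mode is at 0.
Mean = 1/(1+19) = 0.050.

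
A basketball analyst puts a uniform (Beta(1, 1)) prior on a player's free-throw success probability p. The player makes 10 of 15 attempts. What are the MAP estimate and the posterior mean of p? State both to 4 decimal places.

MAP = 0.6667, posterior mean = 0.6471

Posterior: Beta(1+10, 1+5) = Beta(11, 6).
Mode = (11−1)/(11+6−2) = 10/15 = 0.6667.
With a flat prior the MAP equals the MLE, 10/15.
Mean = 11/(11+6) = 11/17 = 0.6471.
The mean is pulled below the mode by the posterior's left skew.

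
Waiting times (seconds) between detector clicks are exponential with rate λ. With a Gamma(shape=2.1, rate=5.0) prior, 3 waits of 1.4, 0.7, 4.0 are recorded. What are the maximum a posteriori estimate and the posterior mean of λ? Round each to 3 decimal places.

λ_MAP = 0.369, E[λ|data] = 0.459

Σ times = 6.1. Posterior: Gamma(shape = 2.1+3 = 5.1, rate = 5.0+6.1 = 11.1).
Mode = (α−1)/β = 4.1/11.1 = 0.369.
Mean = α/β = 5.1/11.1 = 0.459.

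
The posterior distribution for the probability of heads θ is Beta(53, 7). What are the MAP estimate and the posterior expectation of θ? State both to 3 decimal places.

θ_MAP = 0.897, E[θ|data] = 0.883

Mode = (53−1)/(53+7−2) = 52/58 = 0.897.
Mean = 53/(53+7) = 53/60 = 0.883.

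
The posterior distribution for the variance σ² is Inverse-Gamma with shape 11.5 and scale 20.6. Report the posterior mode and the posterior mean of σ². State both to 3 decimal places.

Mode = β/(α+1) = 20.6/12.5 = 1.648.
Mean = β/(α−1) = 20.6/10.5 = 1.962.

posterior mode = 1.648, posterior mean = 1.962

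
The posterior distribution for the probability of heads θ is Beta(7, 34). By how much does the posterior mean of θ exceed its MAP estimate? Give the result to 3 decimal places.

0.017

Mode = (7−1)/(7+34−2) = 6/39 = 0.154.
Mean = 7/(7+34) = 7/41 = 0.171.
Difference = 0.171 − 0.154 = 0.017.
The posterior is right-skewed, so the mean exceeds the mode.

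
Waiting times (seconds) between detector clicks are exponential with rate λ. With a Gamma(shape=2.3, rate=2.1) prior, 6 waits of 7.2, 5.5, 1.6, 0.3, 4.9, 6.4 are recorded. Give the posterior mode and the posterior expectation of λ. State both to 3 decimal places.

Σ times = 25.9. Posterior: Gamma(shape = 2.3+6 = 8.3, rate = 2.1+25.9 = 28.0).
Mode = (α−1)/β = 7.3/28.0 = 0.261.
Mean = α/β = 8.3/28.0 = 0.296.

posterior mode = 0.261, posterior expectation = 0.296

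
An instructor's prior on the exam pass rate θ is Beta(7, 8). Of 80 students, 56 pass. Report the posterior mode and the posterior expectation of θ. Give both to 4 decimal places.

posterior mode = 0.6667, posterior expectation = 0.6632

Posterior: Beta(7+56, 8+24) = Beta(63, 32).
Mode = (63−1)/(63+32−2) = 62/93 = 0.6667.
Mean = 63/(63+32) = 63/95 = 0.6632.
The mean is pulled below the mode by the posterior's left skew.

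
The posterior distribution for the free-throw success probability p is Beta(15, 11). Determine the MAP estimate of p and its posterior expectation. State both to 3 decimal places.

p_MAP = 0.583, E[p|data] = 0.577

Mode = (15−1)/(15+11−2) = 14/24 = 0.583.
Mean = 15/(15+11) = 15/26 = 0.577.
The mean is pulled below the mode by the posterior's left skew.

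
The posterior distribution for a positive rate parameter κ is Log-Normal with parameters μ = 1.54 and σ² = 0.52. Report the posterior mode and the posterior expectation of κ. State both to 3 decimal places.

MAP = 2.773; posterior mean = 6.050

Mode = exp(μ − σ²) = exp(1.02) = 2.773.
Mean = exp(μ + σ²/2) = exp(1.800) = 6.050.
The posterior is right-skewed, so the mean exceeds the mode.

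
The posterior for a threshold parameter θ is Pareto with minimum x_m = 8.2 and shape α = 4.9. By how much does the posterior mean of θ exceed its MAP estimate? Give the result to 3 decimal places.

The Pareto density is strictly decreasing on [x_m, ∞), so the mode is x_m = 8.200.
Mean = α·x_m/(α−1) = 4.9·8.2/3.9 = 10.303.
Difference = 10.303 − 8.200 = 2.103.

2.103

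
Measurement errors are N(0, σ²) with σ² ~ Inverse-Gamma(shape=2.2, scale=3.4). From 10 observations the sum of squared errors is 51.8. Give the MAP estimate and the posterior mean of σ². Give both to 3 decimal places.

σ²_MAP = 3.573, E[σ²|data] = 4.726

Posterior: Inverse-Gamma(shape = 2.2+10/2 = 7.2, scale = 3.4+51.8/2 = 29.3).
Mode = β/(α+1) = 29.3/8.2 = 3.573.
Mean = β/(α−1) = 29.3/6.2 = 4.726.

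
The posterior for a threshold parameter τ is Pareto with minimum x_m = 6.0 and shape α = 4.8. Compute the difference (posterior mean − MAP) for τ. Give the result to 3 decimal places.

The Pareto density is strictly decreasing on [x_m, ∞), so the mode is x_m = 6.000.
Mean = α·x_m/(α−1) = 4.8·6.0/3.8 = 7.579.
Difference = 7.579 − 6.000 = 1.579.
The mean is pulled above the mode by the posterior's right skew.

1.579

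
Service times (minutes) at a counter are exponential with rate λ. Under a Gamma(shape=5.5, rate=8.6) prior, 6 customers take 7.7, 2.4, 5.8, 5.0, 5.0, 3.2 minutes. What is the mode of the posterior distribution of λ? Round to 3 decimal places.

Σ times = 29.1. Posterior: Gamma(shape = 5.5+6 = 11.5, rate = 8.6+29.1 = 37.7).
Mode = (α−1)/β = 10.5/37.7 = 0.279.
Mean = α/β = 11.5/37.7 = 0.305.
This is the posterior mode — the MAP estimate.

0.279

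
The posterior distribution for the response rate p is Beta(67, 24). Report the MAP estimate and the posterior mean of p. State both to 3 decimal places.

MAP = 0.742, posterior mean = 0.736

Mode = (67−1)/(67+24−2) = 66/89 = 0.742.
Mean = 67/(67+24) = 67/91 = 0.736.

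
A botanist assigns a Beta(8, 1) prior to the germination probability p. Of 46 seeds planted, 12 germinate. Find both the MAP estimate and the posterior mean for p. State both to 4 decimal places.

Posterior: Beta(8+12, 1+34) = Beta(20, 35).
Mode = (20−1)/(20+35−2) = 19/53 = 0.3585.
Mean = 20/(20+35) = 20/55 = 0.3636.

MAP = 0.3585, posterior mean = 0.3636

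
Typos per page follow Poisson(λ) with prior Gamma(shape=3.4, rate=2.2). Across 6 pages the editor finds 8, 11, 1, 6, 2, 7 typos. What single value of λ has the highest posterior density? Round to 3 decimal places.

4.561

Σ counts = 35. Posterior: Gamma(shape = 3.4+35 = 38.4, rate = 2.2+6 = 8.2).
Mode = (α−1)/β = 37.4/8.2 = 4.561.
Mean = α/β = 38.4/8.2 = 4.683.
This is the posterior mode — the MAP estimate.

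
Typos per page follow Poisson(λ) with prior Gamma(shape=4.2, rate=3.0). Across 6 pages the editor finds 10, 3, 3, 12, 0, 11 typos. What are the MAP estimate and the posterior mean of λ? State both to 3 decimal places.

λ_MAP = 4.689, E[λ|data] = 4.800

Σ counts = 39. Posterior: Gamma(shape = 4.2+39 = 43.2, rate = 3.0+6 = 9.0).
Mode = (α−1)/β = 42.2/9.0 = 4.689.
Mean = α/β = 43.2/9.0 = 4.800.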